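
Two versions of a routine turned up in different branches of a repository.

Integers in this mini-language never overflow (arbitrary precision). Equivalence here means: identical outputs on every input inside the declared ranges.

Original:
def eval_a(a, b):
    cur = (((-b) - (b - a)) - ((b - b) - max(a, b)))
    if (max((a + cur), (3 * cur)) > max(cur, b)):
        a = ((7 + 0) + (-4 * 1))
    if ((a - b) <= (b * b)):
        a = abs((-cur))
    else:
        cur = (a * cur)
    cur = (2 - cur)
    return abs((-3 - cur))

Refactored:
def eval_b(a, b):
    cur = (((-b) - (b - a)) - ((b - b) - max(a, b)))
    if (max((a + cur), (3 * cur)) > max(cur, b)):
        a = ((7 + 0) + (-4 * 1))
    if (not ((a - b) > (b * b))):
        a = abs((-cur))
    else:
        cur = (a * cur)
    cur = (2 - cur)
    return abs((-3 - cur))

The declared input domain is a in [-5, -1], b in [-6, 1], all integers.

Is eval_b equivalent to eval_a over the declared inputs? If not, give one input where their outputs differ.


This is a faithful refactor — comparison usage differs; and boolean connective usage differs, but the computed results match everywhere.
As a probe, take a=-5, b=-3: eval_a runs cur becomes -2; next (max((a + cur), (3 * cur)) > max(cur, b)) evaluates to false; next ((a - b) <= (b * b)) evaluates to true; next a becomes 2; next cur becomes 4; next final value 7; eval_b runs cur becomes -2; next (max((a + cur), (3 * cur)) > max(cur, b)) evaluates to false; next (not ((a - b) > (b * b))) evaluates to true; next a becomes 2; next cur becomes 4; next final value 7; both end at 7.
Checked all 40 inputs in the declared domain: the outputs agree on every one.
verdict: equivalent


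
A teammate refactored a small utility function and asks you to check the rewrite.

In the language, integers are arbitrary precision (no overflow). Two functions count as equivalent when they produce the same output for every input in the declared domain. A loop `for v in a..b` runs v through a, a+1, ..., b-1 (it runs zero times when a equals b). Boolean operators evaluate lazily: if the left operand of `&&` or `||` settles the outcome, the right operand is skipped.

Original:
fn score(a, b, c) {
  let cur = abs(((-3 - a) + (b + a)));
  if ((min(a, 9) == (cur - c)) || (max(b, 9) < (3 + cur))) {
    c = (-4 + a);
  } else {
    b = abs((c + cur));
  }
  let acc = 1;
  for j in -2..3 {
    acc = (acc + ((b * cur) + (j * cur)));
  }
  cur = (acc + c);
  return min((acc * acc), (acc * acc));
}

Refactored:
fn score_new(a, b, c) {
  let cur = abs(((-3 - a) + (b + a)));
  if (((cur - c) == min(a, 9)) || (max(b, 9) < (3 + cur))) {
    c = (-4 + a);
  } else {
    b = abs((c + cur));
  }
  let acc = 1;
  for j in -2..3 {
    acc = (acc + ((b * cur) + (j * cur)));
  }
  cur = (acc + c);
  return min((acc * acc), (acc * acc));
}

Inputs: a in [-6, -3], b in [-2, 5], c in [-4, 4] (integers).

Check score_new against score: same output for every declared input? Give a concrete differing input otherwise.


Comparing the listings, the differences include: same computation, different form.
Spot check at a=-3, b=1, c=3 — score: cur=2, then ((min(a, 9) == (cur - c)) || (max(b, 9) < (3 + cur))) is false, then b=5, then acc=1, then (j=-2), then acc=7, then (j=-1), then acc=15, then (j=0), then acc=25, then (j=1), then acc=37, then (j=2), then acc=51, then cur=54, then returns 2601. score_new: cur=2, then (((cur - c) == min(a, 9)) || (max(b, 9) < (3 + cur))) is false, then b=5, then acc=1, then (j=-2), then acc=7, then (j=-1), then acc=15, then (j=0), then acc=25, then (j=1), then acc=37, then (j=2), then acc=51, then cur=54, then returns 2601. Both give 2601.
An exhaustive pass over the 288 declared inputs shows identical outputs.
verdict: equivalent


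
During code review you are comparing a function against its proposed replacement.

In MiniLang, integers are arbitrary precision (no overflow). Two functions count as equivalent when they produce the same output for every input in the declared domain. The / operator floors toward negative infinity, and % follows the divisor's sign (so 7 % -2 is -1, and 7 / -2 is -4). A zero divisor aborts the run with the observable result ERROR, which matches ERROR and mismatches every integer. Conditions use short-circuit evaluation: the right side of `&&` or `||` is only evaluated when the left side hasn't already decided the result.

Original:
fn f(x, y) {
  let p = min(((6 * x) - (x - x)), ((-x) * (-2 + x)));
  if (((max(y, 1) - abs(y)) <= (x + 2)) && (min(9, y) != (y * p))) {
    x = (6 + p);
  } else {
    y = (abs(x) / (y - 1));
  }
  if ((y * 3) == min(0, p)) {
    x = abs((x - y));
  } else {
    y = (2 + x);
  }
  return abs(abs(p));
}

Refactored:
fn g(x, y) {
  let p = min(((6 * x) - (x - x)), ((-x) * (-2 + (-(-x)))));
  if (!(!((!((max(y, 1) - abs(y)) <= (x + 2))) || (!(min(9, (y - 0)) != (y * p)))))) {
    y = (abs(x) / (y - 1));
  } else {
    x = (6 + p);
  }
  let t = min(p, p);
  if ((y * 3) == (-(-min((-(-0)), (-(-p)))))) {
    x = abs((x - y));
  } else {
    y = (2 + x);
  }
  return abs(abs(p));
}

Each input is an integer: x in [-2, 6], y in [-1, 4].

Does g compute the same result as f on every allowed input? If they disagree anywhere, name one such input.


This is a faithful refactor — constant usage differs, plus local variable names differ, plus min/max/abs usage differs, plus boolean connective usage differs, plus statement counts differ, plus arithmetic usage differs, but the computed results match everywhere.
One worked example (x=2, y=2) — f: p becomes 0; next (((max(y, 1) - abs(y)) <= (x + 2)) && (min(9, y) != (y * p))) evaluates to true; next x becomes 6; next ((y * 3) == min(0, p)) evaluates to false; next y becomes 8; next final value 0; g: p becomes 0; next (!(!((!((max(y, 1) - abs(y)) <= (x + 2))) || (!(min(9, (y - 0)) != (y * p)))))) evaluates to false; next x becomes 6; next t becomes 0; next ((y * 3) == (-(-min((-(-0)), (-(-p)))))) evaluates to false; next y becomes 8; next final value 0; agreement on 0.
Sweeping the whole domain (54 inputs) finds no disagreement.
verdict: equivalent


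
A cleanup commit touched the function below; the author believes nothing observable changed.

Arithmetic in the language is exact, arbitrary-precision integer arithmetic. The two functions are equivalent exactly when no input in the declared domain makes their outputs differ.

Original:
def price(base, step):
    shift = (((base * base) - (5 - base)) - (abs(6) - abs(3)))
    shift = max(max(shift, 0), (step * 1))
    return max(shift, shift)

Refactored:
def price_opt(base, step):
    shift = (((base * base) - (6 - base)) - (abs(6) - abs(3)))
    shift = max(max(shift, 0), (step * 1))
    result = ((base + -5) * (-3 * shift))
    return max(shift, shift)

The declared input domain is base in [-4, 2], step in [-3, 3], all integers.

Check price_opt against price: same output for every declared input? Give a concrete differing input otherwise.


There is a counterexample at base=-4, step=-3: 4 on one side, 3 on the other.
price: shift := 4 | shift := 4 | result 4
price_opt: shift := 3 | shift := 3 | result := 81 | result 3
verdict: not equivalent; witness: base=-4, step=-3


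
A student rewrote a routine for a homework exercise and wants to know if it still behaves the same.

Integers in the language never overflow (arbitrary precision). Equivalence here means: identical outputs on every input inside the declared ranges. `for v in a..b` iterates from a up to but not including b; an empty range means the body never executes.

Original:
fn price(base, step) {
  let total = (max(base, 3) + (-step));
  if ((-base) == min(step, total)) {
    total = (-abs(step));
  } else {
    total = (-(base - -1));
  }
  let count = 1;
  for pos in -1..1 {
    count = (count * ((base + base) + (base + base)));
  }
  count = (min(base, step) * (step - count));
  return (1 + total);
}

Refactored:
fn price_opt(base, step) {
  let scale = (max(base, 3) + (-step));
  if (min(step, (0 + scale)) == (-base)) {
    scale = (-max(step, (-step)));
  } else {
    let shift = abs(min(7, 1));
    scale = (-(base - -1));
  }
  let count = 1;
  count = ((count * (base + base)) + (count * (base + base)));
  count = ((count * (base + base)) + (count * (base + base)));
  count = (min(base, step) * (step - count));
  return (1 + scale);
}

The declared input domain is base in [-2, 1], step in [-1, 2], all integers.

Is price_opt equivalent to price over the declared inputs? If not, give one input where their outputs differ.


Reading the diff, among the changes: arithmetic usage differs; and min/max/abs usage differs; and statement counts differ; and constant usage differs; and loop structure differs; and local variable names differ.
As a probe, take base=-1, step=-1: price runs total becomes 4; next ((-base) == min(step, total)) evaluates to false; next total becomes 0; next count becomes 1; next at pos=-1:; next count becomes -4; next at pos=0:; next count becomes 16; next count becomes 17; next final value 1; price_opt runs scale becomes 4; next (min(step, (0 + scale)) == (-base)) evaluates to false; next shift becomes 1; next scale becomes 0; next count becomes 1; next count becomes -4; next count becomes 16; next count becomes 17; next final value 1; both end at 1.
Sweeping the whole domain (16 inputs) finds no disagreement.
verdict: equivalent


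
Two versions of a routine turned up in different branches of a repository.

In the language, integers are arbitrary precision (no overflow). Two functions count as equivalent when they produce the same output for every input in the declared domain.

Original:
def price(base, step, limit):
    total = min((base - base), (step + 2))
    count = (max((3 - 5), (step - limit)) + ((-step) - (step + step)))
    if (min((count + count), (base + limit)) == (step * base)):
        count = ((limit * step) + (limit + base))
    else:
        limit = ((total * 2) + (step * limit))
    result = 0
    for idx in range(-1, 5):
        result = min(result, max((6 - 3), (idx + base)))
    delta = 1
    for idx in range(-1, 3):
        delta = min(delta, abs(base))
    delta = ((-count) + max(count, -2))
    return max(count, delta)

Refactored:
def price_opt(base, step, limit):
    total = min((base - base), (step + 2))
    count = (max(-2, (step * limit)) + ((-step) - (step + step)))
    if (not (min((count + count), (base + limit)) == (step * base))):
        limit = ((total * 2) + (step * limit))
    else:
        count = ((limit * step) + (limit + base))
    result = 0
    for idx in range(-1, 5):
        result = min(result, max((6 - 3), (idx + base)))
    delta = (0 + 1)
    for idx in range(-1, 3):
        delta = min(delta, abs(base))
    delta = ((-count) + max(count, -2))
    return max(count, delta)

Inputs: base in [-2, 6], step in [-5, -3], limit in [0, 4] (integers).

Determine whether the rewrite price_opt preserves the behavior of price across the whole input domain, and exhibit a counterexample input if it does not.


There is a counterexample at base=-2, step=-5, limit=0: 13 on one side, 15 on the other.
price: total = -3; count = 13; (min((count + count), (base + limit)) == (step * base)) -> false; limit = -6; result = 0; [idx=-1]; result = 0; [idx=0]; result = 0; [idx=1]; result = 0; [idx=2]; result = 0; [idx=3]; result = 0; [idx=4]; result = 0; delta = 1; [idx=-1]; delta = 1; [idx=0]; delta = 1; [idx=1]; delta = 1; [idx=2]; delta = 1; delta = 0; return 13
price_opt: total = -3; count = 15; (not (min((count + count), (base + limit)) == (step * base))) -> true; limit = -6; result = 0; [idx=-1]; result = 0; [idx=0]; result = 0; [idx=1]; result = 0; [idx=2]; result = 0; [idx=3]; result = 0; [idx=4]; result = 0; delta = 1; [idx=-1]; delta = 1; [idx=0]; delta = 1; [idx=1]; delta = 1; [idx=2]; delta = 1; delta = 0; return 15
verdict: not equivalent; witness: base=-2, step=-5, limit=0


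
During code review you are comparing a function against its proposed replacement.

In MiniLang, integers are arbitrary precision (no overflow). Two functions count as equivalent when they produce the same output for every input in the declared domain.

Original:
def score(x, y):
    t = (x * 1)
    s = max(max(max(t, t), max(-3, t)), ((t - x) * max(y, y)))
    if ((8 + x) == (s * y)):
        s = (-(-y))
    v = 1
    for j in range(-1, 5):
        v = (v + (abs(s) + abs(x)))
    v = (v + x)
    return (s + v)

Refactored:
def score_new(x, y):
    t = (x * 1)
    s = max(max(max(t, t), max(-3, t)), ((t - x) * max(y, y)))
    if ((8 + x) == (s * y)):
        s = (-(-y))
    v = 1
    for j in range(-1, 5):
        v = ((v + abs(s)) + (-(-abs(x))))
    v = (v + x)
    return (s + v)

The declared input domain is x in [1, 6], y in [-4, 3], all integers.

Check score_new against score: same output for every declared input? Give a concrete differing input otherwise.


Behavior is preserved: although same computation, different form, the outputs never diverge.
One worked example (x=6, y=-4) — score: t becomes 6; next s becomes 6; next ((8 + x) == (s * y)) evaluates to false; next v becomes 1; next at j=-1:; next v becomes 13; next at j=0:; next v becomes 25; next at j=1:; next v becomes 37; next at j=2:; next v becomes 49; next at j=3:; next v becomes 61; next at j=4:; next v becomes 73; next v becomes 79; next final value 85; score_new: t becomes 6; next s becomes 6; next ((8 + x) == (s * y)) evaluates to false; next v becomes 1; next at j=-1:; next v becomes 13; next at j=0:; next v becomes 25; next at j=1:; next v becomes 37; next at j=2:; next v becomes 49; next at j=3:; next v becomes 61; next at j=4:; next v becomes 73; next v becomes 79; next final value 85; agreement on 85.
Checked all 48 inputs in the declared domain: the outputs agree on every one.
verdict: equivalent


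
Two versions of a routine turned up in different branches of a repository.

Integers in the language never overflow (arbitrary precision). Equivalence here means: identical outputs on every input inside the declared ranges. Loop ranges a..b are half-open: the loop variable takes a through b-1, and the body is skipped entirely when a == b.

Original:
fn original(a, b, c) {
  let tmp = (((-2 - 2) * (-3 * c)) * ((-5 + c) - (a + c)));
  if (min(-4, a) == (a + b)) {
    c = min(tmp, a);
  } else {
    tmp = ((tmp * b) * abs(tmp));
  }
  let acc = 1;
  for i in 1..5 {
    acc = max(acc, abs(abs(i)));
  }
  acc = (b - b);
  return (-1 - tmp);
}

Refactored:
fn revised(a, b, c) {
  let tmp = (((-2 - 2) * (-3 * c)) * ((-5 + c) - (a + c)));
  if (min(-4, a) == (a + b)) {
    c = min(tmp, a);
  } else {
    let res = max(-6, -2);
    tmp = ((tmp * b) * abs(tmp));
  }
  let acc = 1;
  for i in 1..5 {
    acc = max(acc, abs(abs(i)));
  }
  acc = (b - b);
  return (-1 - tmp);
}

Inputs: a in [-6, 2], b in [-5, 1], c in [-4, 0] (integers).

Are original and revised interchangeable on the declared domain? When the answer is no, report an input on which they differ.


Reading the diff, among the changes: local variable names differ; also constant usage differs; also min/max/abs usage differs; also statement counts differ.
Tracing a=-4, b=1, c=-4: original: tmp := 48 | (min(-4, a) == (a + b)): false | tmp := 2304 | acc := 1 | iter i=1: | acc := 1 | iter i=2: | acc := 2 | iter i=3: | acc := 3 | iter i=4: | acc := 4 | acc := 0 | result -2305 | revised: tmp := 48 | (min(-4, a) == (a + b)): false | res := -2 | tmp := 2304 | acc := 1 | iter i=1: | acc := 1 | iter i=2: | acc := 2 | iter i=3: | acc := 3 | iter i=4: | acc := 4 | acc := 0 | result -2305 — matching result -2305.
Across all 315 domain points the two functions coincide.
verdict: equivalent


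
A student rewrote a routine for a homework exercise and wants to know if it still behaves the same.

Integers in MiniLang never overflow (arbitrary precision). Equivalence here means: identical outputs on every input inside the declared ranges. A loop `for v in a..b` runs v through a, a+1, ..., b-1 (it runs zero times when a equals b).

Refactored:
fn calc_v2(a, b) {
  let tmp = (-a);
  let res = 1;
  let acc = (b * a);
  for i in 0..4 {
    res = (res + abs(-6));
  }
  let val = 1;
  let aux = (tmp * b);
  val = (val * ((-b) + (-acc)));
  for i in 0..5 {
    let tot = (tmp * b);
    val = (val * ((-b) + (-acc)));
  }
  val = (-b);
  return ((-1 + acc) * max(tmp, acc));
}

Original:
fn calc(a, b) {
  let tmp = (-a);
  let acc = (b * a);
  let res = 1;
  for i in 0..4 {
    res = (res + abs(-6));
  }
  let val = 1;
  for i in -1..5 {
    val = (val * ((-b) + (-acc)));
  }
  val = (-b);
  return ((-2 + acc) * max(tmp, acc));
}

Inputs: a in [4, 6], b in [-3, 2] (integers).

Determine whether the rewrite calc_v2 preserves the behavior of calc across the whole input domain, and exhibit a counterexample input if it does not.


Take a=4, b=-3.
calc: tmp = -4; acc = -12; res = 1; [i=0]; res = 7; [i=1]; res = 13; [i=2]; res = 19; [i=3]; res = 25; val = 1; [i=-1]; val = 15; [i=0]; val = 225; [i=1]; val = 3375; [i=2]; val = 50625; [i=3]; val = 759375; [i=4]; val = 11390625; val = 3; return 56
calc_v2: tmp = -4; res = 1; acc = -12; [i=0]; res = 7; [i=1]; res = 13; [i=2]; res = 19; [i=3]; res = 25; val = 1; aux = 12; val = 15; [i=0]; tot = 12; val = 225; [i=1]; tot = 12; val = 3375; [i=2]; tot = 12; val = 50625; [i=3]; tot = 12; val = 759375; [i=4]; tot = 12; val = 11390625; val = 3; return 52
56 against 52: the behavior changed.
verdict: not equivalent; witness: a=4, b=-3


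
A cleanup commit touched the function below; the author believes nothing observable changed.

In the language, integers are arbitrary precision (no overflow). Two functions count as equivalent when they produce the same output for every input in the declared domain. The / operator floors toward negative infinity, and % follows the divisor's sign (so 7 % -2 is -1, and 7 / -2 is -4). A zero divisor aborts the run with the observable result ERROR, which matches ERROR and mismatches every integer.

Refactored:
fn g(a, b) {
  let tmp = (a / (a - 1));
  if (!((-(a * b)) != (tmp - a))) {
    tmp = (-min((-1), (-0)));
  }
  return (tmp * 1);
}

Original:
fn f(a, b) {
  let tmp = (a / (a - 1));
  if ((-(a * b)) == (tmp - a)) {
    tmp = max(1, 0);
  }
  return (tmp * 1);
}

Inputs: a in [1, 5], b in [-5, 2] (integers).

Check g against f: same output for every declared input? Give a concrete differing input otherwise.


The two are interchangeable: boolean connective usage differs, comparison usage differs, min/max/abs usage differs, and every declared input agrees.
One worked example (a=1, b=2) — f: a zero divisor aborts: ERROR; g: a zero divisor aborts: ERROR; agreement on ERROR.
An exhaustive pass over the 40 declared inputs shows identical outputs.
verdict: equivalent


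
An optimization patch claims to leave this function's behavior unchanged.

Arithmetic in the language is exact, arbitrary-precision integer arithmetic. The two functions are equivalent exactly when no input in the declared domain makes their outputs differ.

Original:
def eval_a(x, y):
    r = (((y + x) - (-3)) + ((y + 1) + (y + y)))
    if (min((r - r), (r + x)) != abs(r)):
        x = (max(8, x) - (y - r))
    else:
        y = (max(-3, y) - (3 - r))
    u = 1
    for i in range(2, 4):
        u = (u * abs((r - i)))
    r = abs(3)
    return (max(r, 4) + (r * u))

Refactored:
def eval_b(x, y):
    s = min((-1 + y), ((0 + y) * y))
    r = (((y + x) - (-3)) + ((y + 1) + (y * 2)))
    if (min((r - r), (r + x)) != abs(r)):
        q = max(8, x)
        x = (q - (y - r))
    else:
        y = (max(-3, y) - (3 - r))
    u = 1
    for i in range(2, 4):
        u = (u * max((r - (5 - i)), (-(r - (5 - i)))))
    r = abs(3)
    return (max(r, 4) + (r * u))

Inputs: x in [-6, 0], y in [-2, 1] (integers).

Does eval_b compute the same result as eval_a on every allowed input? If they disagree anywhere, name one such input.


Equivalent — the differences include local variable names differ; and arithmetic usage differs; and statement counts differ; and constant usage differs; and min/max/abs usage differs, yet no declared input distinguishes the two.
As a probe, take x=-6, y=1: eval_a runs r := 2 | (min((r - r), (r + x)) != abs(r)): true | x := 9 | u := 1 | iter i=2: | u := 0 | iter i=3: | u := 0 | r := 3 | result 4; eval_b runs s := 0 | r := 2 | (min((r - r), (r + x)) != abs(r)): true | q := 8 | x := 9 | u := 1 | iter i=2: | u := 1 | iter i=3: | u := 0 | r := 3 | result 4; both end at 4.
Checked all 28 inputs in the declared domain: the outputs agree on every one.
verdict: equivalent


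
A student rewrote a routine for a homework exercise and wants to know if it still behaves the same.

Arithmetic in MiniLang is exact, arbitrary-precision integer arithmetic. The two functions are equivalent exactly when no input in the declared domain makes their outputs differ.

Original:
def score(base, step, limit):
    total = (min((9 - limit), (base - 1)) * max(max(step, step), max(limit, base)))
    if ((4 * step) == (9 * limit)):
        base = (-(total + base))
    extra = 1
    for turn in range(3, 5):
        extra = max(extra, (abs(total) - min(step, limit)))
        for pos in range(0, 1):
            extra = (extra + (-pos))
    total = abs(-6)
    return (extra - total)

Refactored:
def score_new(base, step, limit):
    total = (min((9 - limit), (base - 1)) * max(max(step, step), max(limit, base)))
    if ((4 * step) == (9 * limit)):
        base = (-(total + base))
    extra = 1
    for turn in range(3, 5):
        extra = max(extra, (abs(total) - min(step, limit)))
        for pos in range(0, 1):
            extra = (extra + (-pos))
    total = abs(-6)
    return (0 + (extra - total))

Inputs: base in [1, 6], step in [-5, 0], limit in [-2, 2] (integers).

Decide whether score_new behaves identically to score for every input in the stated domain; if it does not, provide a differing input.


Although constant usage differs, arithmetic usage differs, 180/180 inputs agree.
verdict: equivalent


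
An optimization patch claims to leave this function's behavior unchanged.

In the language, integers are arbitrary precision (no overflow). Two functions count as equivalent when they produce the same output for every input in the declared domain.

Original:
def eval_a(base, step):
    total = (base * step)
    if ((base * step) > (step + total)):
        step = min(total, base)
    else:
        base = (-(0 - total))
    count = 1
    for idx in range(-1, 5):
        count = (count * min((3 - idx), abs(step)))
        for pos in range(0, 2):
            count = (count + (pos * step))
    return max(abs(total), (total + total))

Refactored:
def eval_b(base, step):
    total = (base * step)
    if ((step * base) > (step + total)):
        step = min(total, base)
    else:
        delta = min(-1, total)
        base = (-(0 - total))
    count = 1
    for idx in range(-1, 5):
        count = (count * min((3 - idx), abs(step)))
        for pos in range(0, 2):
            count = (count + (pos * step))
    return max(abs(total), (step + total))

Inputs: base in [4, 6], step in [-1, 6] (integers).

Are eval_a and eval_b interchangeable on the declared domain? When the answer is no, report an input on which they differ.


Run the pair on base=4, step=1.
eval_a: total becomes 4; next ((base * step) > (step + total)) evaluates to false; next base becomes 4; next count becomes 1; next at idx=-1:; next count becomes 1; next at pos=0:; next count becomes 1; next at pos=1:; next count becomes 2; next at idx=0:; next count becomes 2; next at pos=0:; next count becomes 2; next at pos=1:; next count becomes 3; next at idx=1:; next count becomes 3; next at pos=0:; next count becomes 3; next at pos=1:; next count becomes 4; next at idx=2:; next count becomes 4; next at pos=0:; next count becomes 4; next at pos=1:; next count becomes 5; next at idx=3:; next count becomes 0; next at pos=0:; next count becomes 0; next at pos=1:; next count becomes 1; next at idx=4:; next count becomes -1; next at pos=0:; next count becomes -1; next at pos=1:; next count becomes 0; next final value 8
eval_b: total becomes 4; next ((step * base) > (step + total)) evaluates to false; next delta becomes -1; next base becomes 4; next count becomes 1; next at idx=-1:; next count becomes 1; next at pos=0:; next count becomes 1; next at pos=1:; next count becomes 2; next at idx=0:; next count becomes 2; next at pos=0:; next count becomes 2; next at pos=1:; next count becomes 3; next at idx=1:; next count becomes 3; next at pos=0:; next count becomes 3; next at pos=1:; next count becomes 4; next at idx=2:; next count becomes 4; next at pos=0:; next count becomes 4; next at pos=1:; next count becomes 5; next at idx=3:; next count becomes 0; next at pos=0:; next count becomes 0; next at pos=1:; next count becomes 1; next at idx=4:; next count becomes -1; next at pos=0:; next count becomes -1; next at pos=1:; next count becomes 0; next final value 5
8 and 5 differ, so these are not the same function on this domain.
verdict: not equivalent; witness: base=4, step=1


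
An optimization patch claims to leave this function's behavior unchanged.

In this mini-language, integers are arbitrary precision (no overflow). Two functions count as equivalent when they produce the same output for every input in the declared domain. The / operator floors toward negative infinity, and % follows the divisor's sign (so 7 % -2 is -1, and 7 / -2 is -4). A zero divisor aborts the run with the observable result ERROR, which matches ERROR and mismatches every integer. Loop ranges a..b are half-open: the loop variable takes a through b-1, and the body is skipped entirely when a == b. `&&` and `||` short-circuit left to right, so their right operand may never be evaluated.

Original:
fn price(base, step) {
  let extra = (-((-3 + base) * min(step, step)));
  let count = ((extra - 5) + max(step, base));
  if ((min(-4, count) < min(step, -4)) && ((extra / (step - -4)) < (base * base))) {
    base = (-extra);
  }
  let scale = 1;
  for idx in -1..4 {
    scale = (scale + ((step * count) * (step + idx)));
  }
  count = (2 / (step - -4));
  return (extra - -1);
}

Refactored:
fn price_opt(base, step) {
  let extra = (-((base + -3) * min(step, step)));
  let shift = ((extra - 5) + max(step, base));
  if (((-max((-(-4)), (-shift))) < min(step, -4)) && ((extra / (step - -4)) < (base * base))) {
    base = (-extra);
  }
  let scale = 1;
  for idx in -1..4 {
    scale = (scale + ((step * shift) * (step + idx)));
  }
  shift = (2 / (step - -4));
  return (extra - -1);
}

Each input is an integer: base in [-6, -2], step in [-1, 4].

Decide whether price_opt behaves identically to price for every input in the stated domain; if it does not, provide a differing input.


Although min/max/abs usage differs, local variable names differ, 30/30 inputs agree.
verdict: equivalent


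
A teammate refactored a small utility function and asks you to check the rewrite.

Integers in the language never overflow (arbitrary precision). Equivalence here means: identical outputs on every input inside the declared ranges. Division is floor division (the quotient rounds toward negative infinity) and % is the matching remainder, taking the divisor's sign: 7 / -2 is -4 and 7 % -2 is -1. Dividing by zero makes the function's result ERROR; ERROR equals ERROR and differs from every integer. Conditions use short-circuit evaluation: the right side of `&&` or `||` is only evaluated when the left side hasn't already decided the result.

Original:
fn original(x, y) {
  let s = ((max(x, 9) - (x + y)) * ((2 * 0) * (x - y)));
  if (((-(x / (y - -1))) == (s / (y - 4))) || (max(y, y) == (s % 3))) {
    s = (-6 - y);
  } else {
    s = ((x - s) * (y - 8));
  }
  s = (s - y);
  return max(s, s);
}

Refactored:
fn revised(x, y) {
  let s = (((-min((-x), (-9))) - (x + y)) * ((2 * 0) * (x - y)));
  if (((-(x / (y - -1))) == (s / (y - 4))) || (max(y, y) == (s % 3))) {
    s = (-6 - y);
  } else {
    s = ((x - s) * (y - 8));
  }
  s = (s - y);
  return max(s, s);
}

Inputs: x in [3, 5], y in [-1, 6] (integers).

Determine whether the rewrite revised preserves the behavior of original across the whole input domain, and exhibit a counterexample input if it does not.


Behavior is preserved: although min/max/abs usage differs, the outputs never diverge.
Tracing x=4, y=3: original: s = 0; (((-(x / (y - -1))) == (s / (y - 4))) || (max(y, y) == (s % 3))) -> false; s = -20; s = -23; return -23 | revised: s = 0; (((-(x / (y - -1))) == (s / (y - 4))) || (max(y, y) == (s % 3))) -> false; s = -20; s = -23; return -23 — matching result -23.
An exhaustive pass over the 24 declared inputs shows identical outputs.
verdict: equivalent


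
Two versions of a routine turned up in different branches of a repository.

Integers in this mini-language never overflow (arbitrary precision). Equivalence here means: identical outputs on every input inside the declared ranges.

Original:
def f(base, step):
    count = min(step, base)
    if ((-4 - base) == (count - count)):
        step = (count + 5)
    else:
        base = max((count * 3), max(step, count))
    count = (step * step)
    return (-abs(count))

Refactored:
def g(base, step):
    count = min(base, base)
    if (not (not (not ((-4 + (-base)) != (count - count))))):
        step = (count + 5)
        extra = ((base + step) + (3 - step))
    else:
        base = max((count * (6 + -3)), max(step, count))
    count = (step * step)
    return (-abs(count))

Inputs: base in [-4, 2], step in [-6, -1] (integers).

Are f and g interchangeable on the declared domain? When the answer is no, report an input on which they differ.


Run the pair on base=-4, step=-5.
f: count becomes -5; next ((-4 - base) == (count - count)) evaluates to true; next step becomes 0; next count becomes 0; next final value 0
g: count becomes -4; next (not (not (not ((-4 + (-base)) != (count - count))))) evaluates to true; next step becomes 1; next extra becomes -1; next count becomes 1; next final value -1
0 != -1, so the rewrite changes behavior.
verdict: not equivalent; witness: base=-4, step=-5


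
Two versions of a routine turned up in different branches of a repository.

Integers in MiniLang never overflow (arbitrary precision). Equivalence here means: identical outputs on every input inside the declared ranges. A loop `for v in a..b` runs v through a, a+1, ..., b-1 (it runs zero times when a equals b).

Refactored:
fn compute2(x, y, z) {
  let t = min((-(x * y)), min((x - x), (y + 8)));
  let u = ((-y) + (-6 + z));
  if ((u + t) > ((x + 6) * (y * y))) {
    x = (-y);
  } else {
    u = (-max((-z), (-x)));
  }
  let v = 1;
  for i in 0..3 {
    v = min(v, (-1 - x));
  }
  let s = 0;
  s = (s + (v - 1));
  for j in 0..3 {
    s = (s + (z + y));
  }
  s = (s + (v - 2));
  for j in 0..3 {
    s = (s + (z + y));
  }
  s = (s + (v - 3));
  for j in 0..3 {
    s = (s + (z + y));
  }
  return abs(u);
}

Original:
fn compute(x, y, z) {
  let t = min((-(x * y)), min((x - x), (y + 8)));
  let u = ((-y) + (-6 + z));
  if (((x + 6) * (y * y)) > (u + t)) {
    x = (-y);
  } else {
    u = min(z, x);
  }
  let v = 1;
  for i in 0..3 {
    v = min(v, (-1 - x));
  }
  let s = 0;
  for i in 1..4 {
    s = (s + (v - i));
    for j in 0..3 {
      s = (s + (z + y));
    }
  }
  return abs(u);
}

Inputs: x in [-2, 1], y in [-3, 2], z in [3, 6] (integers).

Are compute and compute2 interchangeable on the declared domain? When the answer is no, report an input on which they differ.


Not equivalent: x=-2, y=-3, z=3 separates them (0 vs 2).
compute: t becomes -6; next u becomes 0; next (((x + 6) * (y * y)) > (u + t)) evaluates to true; next x becomes 3; next v becomes 1; next at i=0:; next v becomes -4; next at i=1:; next v becomes -4; next at i=2:; next v becomes -4; next s becomes 0; next at i=1:; next s becomes -5; next at j=0:; next s becomes -5; next at j=1:; next s becomes -5; next at j=2:; next s becomes -5; next at i=2:; next s becomes -11; next at j=0:; next s becomes -11; next at j=1:; next s becomes -11; next at j=2:; next s becomes -11; next at i=3:; next s becomes -18; next at j=0:; next s becomes -18; next at j=1:; next s becomes -18; next at j=2:; next s becomes -18; next final value 0
compute2: t becomes -6; next u becomes 0; next ((u + t) > ((x + 6) * (y * y))) evaluates to false; next u becomes -2; next v becomes 1; next at i=0:; next v becomes 1; next at i=1:; next v becomes 1; next at i=2:; next v becomes 1; next s becomes 0; next s becomes 0; next at j=0:; next s becomes 0; next at j=1:; next s becomes 0; next at j=2:; next s becomes 0; next s becomes -1; next at j=0:; next s becomes -1; next at j=1:; next s becomes -1; next at j=2:; next s becomes -1; next s becomes -3; next at j=0:; next s becomes -3; next at j=1:; next s becomes -3; next at j=2:; next s becomes -3; next final value 2
verdict: not equivalent; witness: x=-2, y=-3, z=3


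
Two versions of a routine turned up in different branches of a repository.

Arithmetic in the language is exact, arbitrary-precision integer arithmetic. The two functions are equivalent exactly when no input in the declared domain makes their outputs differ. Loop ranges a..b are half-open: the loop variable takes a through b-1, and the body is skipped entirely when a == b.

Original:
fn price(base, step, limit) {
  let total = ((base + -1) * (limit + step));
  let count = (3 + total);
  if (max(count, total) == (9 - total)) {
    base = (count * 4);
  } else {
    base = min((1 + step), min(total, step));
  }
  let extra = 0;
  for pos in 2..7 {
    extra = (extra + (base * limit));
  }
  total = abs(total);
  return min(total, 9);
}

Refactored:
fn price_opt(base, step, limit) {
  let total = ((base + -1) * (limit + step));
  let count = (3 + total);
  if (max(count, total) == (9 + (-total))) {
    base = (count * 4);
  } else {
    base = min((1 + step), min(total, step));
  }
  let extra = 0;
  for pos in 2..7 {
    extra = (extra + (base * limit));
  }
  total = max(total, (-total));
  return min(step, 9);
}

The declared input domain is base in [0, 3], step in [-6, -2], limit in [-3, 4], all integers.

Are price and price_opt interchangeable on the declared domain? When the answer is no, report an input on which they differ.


Try base=0, step=-6, limit=-3.
price: total becomes 9; next count becomes 12; next (max(count, total) == (9 - total)) evaluates to false; next base becomes -6; next extra becomes 0; next at pos=2:; next extra becomes 18; next at pos=3:; next extra becomes 36; next at pos=4:; next extra becomes 54; next at pos=5:; next extra becomes 72; next at pos=6:; next extra becomes 90; next total becomes 9; next final value 9
price_opt: total becomes 9; next count becomes 12; next (max(count, total) == (9 + (-total))) evaluates to false; next base becomes -6; next extra becomes 0; next at pos=2:; next extra becomes 18; next at pos=3:; next extra becomes 36; next at pos=4:; next extra becomes 54; next at pos=5:; next extra becomes 72; next at pos=6:; next extra becomes 90; next total becomes 9; next final value -6
9 against -6: the behavior changed.
verdict: not equivalent; witness: base=0, step=-6, limit=-3


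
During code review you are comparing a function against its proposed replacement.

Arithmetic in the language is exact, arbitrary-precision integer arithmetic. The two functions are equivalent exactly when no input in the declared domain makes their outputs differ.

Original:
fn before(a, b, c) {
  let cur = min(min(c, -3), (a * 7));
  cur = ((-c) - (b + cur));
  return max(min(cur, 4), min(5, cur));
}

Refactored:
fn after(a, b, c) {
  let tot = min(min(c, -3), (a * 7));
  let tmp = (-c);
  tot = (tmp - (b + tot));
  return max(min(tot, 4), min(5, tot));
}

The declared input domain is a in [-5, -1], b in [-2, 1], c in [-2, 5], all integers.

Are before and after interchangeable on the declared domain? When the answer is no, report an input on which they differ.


This is a faithful refactor — statement counts differ; local variable names differ, but the computed results match everywhere.
One worked example (a=-2, b=1, c=3) — before: cur := -14 | cur := 10 | result 5; after: tot := -14 | tmp := -3 | tot := 10 | result 5; agreement on 5.
Sweeping the whole domain (160 inputs) finds no disagreement.
verdict: equivalent


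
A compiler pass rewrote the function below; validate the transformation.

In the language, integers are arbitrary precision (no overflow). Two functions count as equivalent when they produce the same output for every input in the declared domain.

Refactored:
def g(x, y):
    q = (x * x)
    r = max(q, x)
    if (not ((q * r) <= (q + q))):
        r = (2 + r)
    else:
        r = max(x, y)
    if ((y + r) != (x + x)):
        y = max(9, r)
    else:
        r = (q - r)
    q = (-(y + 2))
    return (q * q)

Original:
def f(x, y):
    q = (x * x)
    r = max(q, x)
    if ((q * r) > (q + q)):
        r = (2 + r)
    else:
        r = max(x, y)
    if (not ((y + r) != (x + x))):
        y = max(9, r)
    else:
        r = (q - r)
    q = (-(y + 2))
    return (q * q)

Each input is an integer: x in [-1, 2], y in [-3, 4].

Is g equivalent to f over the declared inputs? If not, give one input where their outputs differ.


These are not equivalent — on x=-1, y=-3 the outputs split (1 vs 121).
f: q=1, then r=1, then ((q * r) > (q + q)) is false, then r=-1, then (not ((y + r) != (x + x))) is false, then r=2, then q=1, then returns 1
g: q=1, then r=1, then (not ((q * r) <= (q + q))) is false, then r=-1, then ((y + r) != (x + x)) is true, then y=9, then q=-11, then returns 121
verdict: not equivalent; witness: x=-1, y=-3


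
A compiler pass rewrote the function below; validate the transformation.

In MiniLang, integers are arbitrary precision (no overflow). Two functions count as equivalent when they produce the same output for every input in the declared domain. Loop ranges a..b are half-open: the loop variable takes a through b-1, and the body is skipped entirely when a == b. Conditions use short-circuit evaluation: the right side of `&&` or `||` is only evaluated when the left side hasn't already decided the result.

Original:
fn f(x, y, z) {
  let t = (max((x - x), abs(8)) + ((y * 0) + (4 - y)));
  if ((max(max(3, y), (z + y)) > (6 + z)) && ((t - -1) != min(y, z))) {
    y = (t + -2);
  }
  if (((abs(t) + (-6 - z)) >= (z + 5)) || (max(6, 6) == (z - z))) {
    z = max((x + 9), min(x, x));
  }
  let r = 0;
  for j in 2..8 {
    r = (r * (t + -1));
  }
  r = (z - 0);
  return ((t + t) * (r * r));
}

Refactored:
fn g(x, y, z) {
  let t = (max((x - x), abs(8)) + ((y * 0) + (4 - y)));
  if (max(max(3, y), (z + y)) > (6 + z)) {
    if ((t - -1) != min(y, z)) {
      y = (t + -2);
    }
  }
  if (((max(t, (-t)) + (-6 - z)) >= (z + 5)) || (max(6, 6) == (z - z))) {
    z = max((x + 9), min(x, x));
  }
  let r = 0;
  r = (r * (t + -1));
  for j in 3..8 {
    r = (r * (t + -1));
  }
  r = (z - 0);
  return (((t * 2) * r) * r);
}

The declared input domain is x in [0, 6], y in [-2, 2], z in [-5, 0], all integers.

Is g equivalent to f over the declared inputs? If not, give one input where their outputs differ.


Side by side, the visible changes include: statement counts differ, plus loop structure differs, plus arithmetic usage differs, plus constant usage differs, plus boolean connective usage differs, plus branching structure differs, plus min/max/abs usage differs.
Tracing x=4, y=2, z=-3: f: t=10, then ((max(max(3, y), (z + y)) > (6 + z)) && ((t - -1) != min(y, z))) is false, then (((abs(t) + (-6 - z)) >= (z + 5)) || (max(6, 6) == (z - z))) is true, then z=13, then r=0, then (j=2), then r=0, then (j=3), then r=0, then (j=4), then r=0, then (j=5), then r=0, then (j=6), then r=0, then (j=7), then r=0, then r=13, then returns 3380 | g: t=10, then (max(max(3, y), (z + y)) > (6 + z)) is false, then (((max(t, (-t)) + (-6 - z)) >= (z + 5)) || (max(6, 6) == (z - z))) is true, then z=13, then r=0, then r=0, then (j=3), then r=0, then (j=4), then r=0, then (j=5), then r=0, then (j=6), then r=0, then (j=7), then r=0, then r=13, then returns 3380 — matching result 3380.
Sweeping the whole domain (210 inputs) finds no disagreement.
verdict: equivalent


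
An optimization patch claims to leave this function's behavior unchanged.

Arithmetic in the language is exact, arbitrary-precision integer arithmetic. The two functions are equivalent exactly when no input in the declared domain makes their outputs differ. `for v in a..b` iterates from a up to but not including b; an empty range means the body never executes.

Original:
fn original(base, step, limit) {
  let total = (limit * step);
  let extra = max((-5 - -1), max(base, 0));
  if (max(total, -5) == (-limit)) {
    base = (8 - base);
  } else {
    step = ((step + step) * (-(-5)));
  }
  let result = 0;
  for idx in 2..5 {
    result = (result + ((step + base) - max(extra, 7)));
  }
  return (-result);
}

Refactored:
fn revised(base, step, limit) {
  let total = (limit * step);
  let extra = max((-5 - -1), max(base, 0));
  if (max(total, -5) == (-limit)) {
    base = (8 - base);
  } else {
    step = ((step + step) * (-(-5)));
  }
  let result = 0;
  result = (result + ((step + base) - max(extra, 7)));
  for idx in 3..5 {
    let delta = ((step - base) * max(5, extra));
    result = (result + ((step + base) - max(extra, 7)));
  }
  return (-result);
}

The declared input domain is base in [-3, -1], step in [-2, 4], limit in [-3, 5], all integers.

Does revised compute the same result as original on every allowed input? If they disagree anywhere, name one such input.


The two are interchangeable: arithmetic usage differs; statement counts differ; min/max/abs usage differs; loop structure differs; constant usage differs; local variable names differ, and every declared input agrees.
Spot check at base=-2, step=1, limit=-3 — original: total := -3 | extra := 0 | (max(total, -5) == (-limit)): false | step := 10 | result := 0 | iter idx=2: | result := 1 | iter idx=3: | result := 2 | iter idx=4: | result := 3 | result -3. revised: total := -3 | extra := 0 | (max(total, -5) == (-limit)): false | step := 10 | result := 0 | result := 1 | iter idx=3: | delta := 60 | result := 2 | iter idx=4: | delta := 60 | result := 3 | result -3. Both give -3.
Across all 189 domain points the two functions coincide.
verdict: equivalent
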